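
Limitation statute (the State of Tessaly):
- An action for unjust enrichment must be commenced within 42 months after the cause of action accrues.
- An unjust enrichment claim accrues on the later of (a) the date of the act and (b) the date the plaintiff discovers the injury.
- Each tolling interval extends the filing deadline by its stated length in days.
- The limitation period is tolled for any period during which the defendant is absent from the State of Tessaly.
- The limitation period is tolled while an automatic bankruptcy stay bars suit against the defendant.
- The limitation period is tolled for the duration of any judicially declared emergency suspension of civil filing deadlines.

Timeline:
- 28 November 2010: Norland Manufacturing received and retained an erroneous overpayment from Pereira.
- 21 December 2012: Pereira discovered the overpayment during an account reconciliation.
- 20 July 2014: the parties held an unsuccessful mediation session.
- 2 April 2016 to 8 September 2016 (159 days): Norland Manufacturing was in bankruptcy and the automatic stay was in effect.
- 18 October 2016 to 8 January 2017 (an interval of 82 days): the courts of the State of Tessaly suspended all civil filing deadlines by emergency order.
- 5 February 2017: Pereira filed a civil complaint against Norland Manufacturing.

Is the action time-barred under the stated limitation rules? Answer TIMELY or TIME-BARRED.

TIMELY

The claim accrued on 21 December 2012 — the later of the 28 November 2010 act and the 21 December 2012 discovery.
42 months from 21 December 2012 is 21 June 2016.
The period was tolled for 159 days by the automatic bankruptcy stay (2 April 2016 to 8 September 2016), pushing the deadline to 27 November 2016.
Because the emergency suspension of filing deadlines ran from 18 October 2016 to 8 January 2017, the deadline is extended by 82 days to 17 February 2017.
None of the other events listed affects the running of the period under the stated rules.
The 5 February 2017 filing precedes the 17 February 2017 deadline; the claim is timely.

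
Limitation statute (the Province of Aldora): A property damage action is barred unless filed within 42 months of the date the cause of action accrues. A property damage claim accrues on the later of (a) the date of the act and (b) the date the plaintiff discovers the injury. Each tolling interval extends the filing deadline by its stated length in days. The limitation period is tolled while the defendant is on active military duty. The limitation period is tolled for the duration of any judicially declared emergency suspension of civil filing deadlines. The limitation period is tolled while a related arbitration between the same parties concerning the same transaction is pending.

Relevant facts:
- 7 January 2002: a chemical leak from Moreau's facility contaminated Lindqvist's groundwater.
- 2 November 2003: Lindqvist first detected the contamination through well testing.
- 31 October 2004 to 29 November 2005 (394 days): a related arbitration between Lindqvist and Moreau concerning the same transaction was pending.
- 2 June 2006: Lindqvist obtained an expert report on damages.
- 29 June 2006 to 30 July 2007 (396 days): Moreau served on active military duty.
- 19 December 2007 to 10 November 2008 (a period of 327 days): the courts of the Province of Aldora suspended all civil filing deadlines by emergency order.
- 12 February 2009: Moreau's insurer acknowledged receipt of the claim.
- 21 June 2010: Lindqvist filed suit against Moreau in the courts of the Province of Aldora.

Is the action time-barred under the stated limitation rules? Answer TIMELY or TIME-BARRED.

Because discovery on 2 November 2003 post-dates the 7 January 2002 act, accrual under the later-of rule falls on 2 November 2003.
Adding the 42 months base period to 2 November 2003 gives a deadline of 2 May 2007, before any tolling.
The pending related arbitration from 31 October 2004 to 29 November 2005 tolled the period for 394 days, extending the deadline to 30 May 2008.
The period was tolled for 396 days by the defendant's active military service (29 June 2006 to 30 July 2007), pushing the deadline to 30 June 2009.
The period was tolled for 327 days by the emergency suspension of filing deadlines (19 December 2007 to 10 November 2008), pushing the deadline to 23 May 2010.
None of the other events listed affects the running of the period under the stated rules.
The 21 June 2010 filing falls after the 23 May 2010 deadline; the claim is time-barred.

TIME-BARRED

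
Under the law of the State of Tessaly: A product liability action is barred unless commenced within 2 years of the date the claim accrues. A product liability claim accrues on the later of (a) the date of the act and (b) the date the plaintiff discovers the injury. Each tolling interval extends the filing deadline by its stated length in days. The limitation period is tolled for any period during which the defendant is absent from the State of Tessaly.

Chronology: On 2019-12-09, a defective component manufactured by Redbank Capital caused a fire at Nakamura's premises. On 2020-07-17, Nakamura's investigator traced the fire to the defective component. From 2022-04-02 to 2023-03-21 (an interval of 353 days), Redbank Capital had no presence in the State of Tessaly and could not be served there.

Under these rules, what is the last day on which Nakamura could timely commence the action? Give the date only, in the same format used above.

The claim accrued on 2020-07-17 — the later of the 2019-12-09 act and the 2020-07-17 discovery.
The untolled deadline — 2 years after 2020-07-17 — is 2022-07-17.
The period was tolled for 353 days by the defendant's absence from the jurisdiction (2022-04-02 to 2023-03-21), pushing the deadline to 2023-07-05.

2023-07-05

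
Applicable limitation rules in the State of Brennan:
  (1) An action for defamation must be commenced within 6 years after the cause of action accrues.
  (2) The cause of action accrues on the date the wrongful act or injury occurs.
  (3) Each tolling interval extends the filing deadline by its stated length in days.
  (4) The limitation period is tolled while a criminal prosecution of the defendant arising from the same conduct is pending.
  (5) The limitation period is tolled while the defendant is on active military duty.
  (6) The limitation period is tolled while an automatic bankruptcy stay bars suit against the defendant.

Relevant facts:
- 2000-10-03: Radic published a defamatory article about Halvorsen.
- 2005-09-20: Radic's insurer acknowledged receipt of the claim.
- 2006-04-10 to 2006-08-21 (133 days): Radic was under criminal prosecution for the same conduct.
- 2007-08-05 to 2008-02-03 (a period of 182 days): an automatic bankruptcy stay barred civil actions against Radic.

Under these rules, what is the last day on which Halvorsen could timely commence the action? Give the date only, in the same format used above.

2007-02-13

The cause of action accrued on 2000-10-03, the date of the act.
Adding the 6 years base period to 2000-10-03 gives a deadline of 2006-10-03, before any tolling.
The period was tolled for 133 days by the pending criminal prosecution (2006-04-10 to 2006-08-21), pushing the deadline to 2007-02-13.
The automatic bankruptcy stay from 2007-08-05 to 2008-02-03 began after the period had already run on 2007-02-13, so it has no tolling effect.
Nothing else in the chronology tolls or restarts the period.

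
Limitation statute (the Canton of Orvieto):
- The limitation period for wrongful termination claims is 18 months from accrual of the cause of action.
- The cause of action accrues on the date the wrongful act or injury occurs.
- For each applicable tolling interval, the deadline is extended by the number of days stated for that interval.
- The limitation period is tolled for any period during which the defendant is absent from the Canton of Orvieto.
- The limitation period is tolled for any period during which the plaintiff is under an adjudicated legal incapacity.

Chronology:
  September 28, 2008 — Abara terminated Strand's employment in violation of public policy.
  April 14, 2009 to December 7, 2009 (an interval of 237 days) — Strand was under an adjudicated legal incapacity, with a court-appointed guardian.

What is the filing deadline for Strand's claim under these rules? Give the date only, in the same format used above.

November 20, 2010

The limitation period began to run on September 28, 2008.
The untolled deadline — 18 months after September 28, 2008 — is March 28, 2010.
Because the plaintiff's legal incapacity ran from April 14, 2009 to December 7, 2009, the deadline is extended by 237 days to November 20, 2010.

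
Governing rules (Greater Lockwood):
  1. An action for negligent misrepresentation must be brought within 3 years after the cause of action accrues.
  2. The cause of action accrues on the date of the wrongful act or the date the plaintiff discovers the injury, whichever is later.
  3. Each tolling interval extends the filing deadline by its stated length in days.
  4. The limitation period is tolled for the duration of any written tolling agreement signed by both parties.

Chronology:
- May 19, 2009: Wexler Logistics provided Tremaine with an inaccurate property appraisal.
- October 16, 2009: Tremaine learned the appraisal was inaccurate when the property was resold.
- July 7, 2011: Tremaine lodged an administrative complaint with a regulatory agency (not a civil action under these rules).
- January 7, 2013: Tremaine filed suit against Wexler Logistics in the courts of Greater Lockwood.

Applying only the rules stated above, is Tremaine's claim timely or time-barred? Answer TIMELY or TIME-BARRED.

TIME-BARRED

Taking the later of the act (May 19, 2009) and discovery (October 16, 2009), the claim accrued on October 16, 2009.
3 years from October 16, 2009 is October 16, 2012.
The other events in the timeline have no effect on the limitation period under the stated rules.
The January 7, 2013 filing falls after the October 16, 2012 deadline; the claim is time-barred.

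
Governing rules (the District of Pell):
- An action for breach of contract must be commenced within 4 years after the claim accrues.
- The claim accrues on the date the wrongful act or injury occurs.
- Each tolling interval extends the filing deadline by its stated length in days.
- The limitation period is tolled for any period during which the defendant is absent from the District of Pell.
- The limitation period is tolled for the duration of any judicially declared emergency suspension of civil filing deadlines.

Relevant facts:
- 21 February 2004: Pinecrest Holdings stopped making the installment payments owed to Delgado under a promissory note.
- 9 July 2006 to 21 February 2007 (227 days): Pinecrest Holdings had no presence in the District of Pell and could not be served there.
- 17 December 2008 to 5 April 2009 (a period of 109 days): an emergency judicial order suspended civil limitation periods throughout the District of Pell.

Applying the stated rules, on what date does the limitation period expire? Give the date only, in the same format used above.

5 October 2008

The claim accrued on 21 February 2004, when the wrongful act occurred.
Adding the 4 years base period to 21 February 2004 gives a deadline of 21 February 2008, before any tolling.
The period was tolled for 227 days by the defendant's absence from the jurisdiction (9 July 2006 to 21 February 2007), pushing the deadline to 5 October 2008.
The emergency suspension of filing deadlines from 17 December 2008 to 5 April 2009 began after the period had already run on 5 October 2008, so it has no tolling effect.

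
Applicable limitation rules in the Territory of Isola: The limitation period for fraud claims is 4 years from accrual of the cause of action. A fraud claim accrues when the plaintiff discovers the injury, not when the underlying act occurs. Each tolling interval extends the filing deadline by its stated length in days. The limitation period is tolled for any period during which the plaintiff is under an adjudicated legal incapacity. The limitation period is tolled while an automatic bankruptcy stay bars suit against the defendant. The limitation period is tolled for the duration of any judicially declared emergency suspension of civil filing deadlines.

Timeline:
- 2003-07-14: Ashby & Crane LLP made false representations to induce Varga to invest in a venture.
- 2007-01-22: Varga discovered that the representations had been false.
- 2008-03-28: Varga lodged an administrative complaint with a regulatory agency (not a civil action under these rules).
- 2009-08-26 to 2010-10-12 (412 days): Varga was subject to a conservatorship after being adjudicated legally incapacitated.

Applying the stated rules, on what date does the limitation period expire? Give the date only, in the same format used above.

2012-03-09

Under the discovery rule, the claim accrued on 2007-01-22, when Varga discovered the injury — not on the 2003-07-14 date of the underlying act.
The untolled deadline — 4 years after 2007-01-22 — is 2011-01-22.
The plaintiff's legal incapacity from 2009-08-26 to 2010-10-12 tolled the period for 412 days, extending the deadline to 2012-03-09.
Nothing else in the chronology tolls or restarts the period.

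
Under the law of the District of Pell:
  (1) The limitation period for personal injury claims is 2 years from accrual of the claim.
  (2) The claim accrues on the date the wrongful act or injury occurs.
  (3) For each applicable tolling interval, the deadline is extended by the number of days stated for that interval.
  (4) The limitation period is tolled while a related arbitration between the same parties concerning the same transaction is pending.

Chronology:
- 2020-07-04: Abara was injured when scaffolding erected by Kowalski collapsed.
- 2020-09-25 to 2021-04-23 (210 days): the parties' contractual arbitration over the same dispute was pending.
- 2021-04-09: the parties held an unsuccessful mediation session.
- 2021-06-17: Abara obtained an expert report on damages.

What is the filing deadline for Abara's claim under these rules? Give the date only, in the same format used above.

The limitation period began to run on 2020-07-04.
The untolled deadline — 2 years after 2020-07-04 — is 2022-07-04.
The pending related arbitration from 2020-09-25 to 2021-04-23 tolled the period for 210 days, extending the deadline to 2023-01-30.
The other events in the timeline have no effect on the limitation period under the stated rules.

2023-01-30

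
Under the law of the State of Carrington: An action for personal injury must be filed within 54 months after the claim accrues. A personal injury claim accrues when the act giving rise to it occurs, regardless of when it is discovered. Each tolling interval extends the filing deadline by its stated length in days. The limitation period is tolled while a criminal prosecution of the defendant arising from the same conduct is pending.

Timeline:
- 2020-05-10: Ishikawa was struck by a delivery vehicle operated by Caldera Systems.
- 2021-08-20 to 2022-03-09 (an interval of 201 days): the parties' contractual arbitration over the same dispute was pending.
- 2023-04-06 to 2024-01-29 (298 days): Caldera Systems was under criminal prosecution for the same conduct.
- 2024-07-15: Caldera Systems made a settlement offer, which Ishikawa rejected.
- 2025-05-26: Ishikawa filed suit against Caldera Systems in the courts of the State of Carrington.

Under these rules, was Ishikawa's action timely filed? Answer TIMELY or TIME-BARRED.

TIMELY

The claim accrued on 2020-05-10, the date of the act.
54 months from 2020-05-10 is 2024-11-10.
The period was tolled for 298 days by the pending criminal prosecution (2023-04-06 to 2024-01-29), pushing the deadline to 2025-09-04.
Although a pending arbitration ran from 2021-08-20 to 2022-03-09, the stated rules do not make that a tolling event, so it is disregarded.
None of the other events listed affects the running of the period under the stated rules.
The 2025-05-26 filing precedes the 2025-09-04 deadline; the claim is timely.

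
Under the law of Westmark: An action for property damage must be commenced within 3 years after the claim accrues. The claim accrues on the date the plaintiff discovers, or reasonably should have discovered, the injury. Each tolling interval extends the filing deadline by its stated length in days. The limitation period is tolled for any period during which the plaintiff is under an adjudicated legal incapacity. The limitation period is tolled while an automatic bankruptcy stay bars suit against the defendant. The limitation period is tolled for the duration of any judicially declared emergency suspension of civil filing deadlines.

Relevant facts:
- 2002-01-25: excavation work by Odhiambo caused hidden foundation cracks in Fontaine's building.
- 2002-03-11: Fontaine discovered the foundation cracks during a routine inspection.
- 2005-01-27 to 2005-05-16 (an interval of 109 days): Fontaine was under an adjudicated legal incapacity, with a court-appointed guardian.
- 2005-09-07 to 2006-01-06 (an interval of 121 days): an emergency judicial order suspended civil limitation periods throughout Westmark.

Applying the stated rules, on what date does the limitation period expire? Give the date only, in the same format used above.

2005-06-28

Under the discovery rule, the claim accrued on 2002-03-11, when Fontaine discovered the injury — not on the 2002-01-25 date of the underlying act.
3 years from 2002-03-11 is 2005-03-11.
Because the plaintiff's legal incapacity ran from 2005-01-27 to 2005-05-16, the deadline is extended by 109 days to 2005-06-28.
By the time the emergency suspension of filing deadlines began on 2005-09-07, the limitation period had already expired on 2005-06-28; that interval cannot revive it.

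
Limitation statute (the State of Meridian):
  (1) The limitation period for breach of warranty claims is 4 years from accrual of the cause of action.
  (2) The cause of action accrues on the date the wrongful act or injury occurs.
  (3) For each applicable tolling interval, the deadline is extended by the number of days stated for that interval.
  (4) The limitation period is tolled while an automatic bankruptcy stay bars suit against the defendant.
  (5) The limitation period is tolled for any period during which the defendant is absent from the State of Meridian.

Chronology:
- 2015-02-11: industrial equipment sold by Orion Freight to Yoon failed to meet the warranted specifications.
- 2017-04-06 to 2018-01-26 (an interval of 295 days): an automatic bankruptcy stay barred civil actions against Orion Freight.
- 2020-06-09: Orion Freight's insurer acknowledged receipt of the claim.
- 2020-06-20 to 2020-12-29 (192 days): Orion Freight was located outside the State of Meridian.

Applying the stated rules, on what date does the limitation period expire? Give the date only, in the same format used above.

2019-12-03

The claim accrued on 2015-02-11, when the wrongful act occurred.
4 years from 2015-02-11 is 2019-02-11.
Because the automatic bankruptcy stay ran from 2017-04-06 to 2018-01-26, the deadline is extended by 295 days to 2019-12-03.
The defendant's absence from the jurisdiction starting 2020-06-20 came too late — the period had run on 2019-12-03 — and so does not extend the deadline.
The other events in the timeline have no effect on the limitation period under the stated rules.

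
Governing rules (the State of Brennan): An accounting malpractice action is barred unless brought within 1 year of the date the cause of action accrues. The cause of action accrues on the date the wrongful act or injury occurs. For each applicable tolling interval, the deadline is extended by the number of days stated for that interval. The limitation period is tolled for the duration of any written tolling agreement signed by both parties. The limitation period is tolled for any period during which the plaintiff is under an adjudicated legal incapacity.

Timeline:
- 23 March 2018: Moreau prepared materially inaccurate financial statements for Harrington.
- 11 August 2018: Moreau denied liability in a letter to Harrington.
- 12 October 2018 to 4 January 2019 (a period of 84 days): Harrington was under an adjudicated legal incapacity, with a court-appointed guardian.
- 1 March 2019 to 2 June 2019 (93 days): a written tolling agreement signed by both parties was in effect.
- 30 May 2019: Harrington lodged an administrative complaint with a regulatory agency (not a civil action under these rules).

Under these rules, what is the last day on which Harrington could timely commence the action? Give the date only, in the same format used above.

The claim accrued on 23 March 2018, when the wrongful act occurred.
The untolled deadline — 1 year after 23 March 2018 — is 23 March 2019.
The plaintiff's legal incapacity from 12 October 2018 to 4 January 2019 tolled the period for 84 days, extending the deadline to 15 June 2019.
The period was tolled for 93 days by the written tolling agreement (1 March 2019 to 2 June 2019), pushing the deadline to 16 September 2019.
Nothing else in the chronology tolls or restarts the period.

16 September 2019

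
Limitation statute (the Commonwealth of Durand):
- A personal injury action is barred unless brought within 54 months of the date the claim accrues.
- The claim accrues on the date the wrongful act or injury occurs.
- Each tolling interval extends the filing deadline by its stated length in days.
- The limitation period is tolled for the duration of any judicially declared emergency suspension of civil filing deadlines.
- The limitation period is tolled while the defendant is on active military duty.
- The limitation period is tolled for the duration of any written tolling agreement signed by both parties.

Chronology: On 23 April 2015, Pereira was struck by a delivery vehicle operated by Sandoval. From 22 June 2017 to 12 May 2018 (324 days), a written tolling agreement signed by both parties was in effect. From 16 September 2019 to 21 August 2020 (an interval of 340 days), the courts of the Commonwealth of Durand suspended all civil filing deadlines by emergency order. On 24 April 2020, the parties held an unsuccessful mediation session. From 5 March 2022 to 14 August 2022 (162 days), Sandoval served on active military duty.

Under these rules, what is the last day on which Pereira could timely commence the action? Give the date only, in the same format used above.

The claim accrued on 23 April 2015, when the wrongful act occurred.
The untolled deadline — 54 months after 23 April 2015 — is 23 October 2019.
The written tolling agreement from 22 June 2017 to 12 May 2018 tolled the period for 324 days, extending the deadline to 11 September 2020.
The emergency suspension of filing deadlines from 16 September 2019 to 21 August 2020 tolled the period for 340 days, extending the deadline to 17 August 2021.
The defendant's active military service from 5 March 2022 to 14 August 2022 began after the period had already run on 17 August 2021, so it has no tolling effect.
The other events in the timeline have no effect on the limitation period under the stated rules.

17 August 2021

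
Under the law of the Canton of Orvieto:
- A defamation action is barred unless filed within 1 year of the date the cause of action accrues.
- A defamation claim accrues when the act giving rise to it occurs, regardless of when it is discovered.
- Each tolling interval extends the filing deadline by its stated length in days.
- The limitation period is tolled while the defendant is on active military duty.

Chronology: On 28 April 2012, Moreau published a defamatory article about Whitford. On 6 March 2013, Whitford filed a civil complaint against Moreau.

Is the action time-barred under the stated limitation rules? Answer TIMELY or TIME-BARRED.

The limitation period began to run on 28 April 2012.
The untolled deadline — 1 year after 28 April 2012 — is 28 April 2013.
Filing on 6 March 2013 beat the 28 April 2013 deadline — the action is timely.

TIMELY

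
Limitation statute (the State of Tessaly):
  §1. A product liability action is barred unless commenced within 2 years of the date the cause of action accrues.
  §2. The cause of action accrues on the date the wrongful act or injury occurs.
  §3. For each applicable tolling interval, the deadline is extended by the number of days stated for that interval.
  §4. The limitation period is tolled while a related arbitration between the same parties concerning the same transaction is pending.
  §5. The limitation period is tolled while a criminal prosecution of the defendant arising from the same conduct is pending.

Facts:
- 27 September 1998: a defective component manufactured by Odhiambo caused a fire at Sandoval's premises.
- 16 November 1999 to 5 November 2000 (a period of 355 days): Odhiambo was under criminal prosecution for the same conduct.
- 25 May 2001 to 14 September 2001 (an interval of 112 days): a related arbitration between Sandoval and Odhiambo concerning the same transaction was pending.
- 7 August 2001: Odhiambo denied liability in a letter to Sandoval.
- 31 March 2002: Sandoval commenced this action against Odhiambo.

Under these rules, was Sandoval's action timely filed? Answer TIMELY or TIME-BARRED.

TIME-BARRED

The limitation period began to run on 27 September 1998.
The untolled deadline — 2 years after 27 September 1998 — is 27 September 2000.
The period was tolled for 355 days by the pending criminal prosecution (16 November 1999 to 5 November 2000), pushing the deadline to 17 September 2001.
Because the pending related arbitration ran from 25 May 2001 to 14 September 2001, the deadline is extended by 112 days to 7 January 2002.
None of the other events listed affects the running of the period under the stated rules.
Filing on 31 March 2002 missed the 7 January 2002 deadline — the action is time-barred.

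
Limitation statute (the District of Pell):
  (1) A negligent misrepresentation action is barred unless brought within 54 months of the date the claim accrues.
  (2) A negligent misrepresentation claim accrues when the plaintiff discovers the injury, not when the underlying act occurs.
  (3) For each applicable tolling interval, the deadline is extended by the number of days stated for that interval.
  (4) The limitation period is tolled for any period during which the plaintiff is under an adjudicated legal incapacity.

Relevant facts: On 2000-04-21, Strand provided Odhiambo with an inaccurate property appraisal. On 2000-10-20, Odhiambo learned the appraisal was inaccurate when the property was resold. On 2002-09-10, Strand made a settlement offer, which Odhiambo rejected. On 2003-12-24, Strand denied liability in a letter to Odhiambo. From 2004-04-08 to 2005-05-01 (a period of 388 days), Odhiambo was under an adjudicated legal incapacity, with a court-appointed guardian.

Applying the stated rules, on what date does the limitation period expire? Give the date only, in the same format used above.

Under the discovery rule, the claim accrued on 2000-10-20, when Odhiambo discovered the injury — not on the 2000-04-21 date of the underlying act.
54 months from 2000-10-20 is 2005-04-20.
Because the plaintiff's legal incapacity ran from 2004-04-08 to 2005-05-01, the deadline is extended by 388 days to 2006-05-13.
The other events in the timeline have no effect on the limitation period under the stated rules.

2006-05-13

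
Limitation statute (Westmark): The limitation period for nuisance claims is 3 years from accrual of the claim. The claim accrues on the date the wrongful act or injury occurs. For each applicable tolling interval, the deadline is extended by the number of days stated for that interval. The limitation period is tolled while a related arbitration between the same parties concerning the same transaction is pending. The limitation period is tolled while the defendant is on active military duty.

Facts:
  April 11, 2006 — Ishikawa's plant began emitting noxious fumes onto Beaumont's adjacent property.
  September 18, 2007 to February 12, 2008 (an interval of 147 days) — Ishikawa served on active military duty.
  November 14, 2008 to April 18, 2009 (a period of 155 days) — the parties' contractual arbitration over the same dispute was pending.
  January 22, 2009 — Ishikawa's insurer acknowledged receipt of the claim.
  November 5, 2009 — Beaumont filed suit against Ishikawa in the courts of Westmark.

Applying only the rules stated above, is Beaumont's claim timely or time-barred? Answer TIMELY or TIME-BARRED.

TIMELY

The limitation period began to run on April 11, 2006.
3 years from April 11, 2006 is April 11, 2009.
The period was tolled for 147 days by the defendant's active military service (September 18, 2007 to February 12, 2008), pushing the deadline to September 5, 2009.
The pending related arbitration from November 14, 2008 to April 18, 2009 tolled the period for 155 days, extending the deadline to February 7, 2010.
Nothing else in the chronology tolls or restarts the period.
Beaumont filed on November 5, 2009, before the February 7, 2010 deadline, so the action is timely.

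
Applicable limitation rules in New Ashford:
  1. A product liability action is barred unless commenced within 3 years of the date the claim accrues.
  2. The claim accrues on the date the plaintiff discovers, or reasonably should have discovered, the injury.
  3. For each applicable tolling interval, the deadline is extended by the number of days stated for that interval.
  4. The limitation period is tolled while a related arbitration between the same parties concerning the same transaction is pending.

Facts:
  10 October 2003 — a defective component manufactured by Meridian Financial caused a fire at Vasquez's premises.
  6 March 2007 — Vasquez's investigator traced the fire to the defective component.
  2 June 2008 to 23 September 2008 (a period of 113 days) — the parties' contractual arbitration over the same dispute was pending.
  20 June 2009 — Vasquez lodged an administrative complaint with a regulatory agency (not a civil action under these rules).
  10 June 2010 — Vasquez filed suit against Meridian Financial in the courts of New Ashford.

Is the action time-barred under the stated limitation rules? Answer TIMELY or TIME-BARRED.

Under the discovery rule, the claim accrued on 6 March 2007, when Vasquez discovered the injury — not on the 10 October 2003 date of the underlying act.
The untolled deadline — 3 years after 6 March 2007 — is 6 March 2010.
The period was tolled for 113 days by the pending related arbitration (2 June 2008 to 23 September 2008), pushing the deadline to 27 June 2010.
Nothing else in the chronology tolls or restarts the period.
Vasquez filed on 10 June 2010, before the 27 June 2010 deadline, so the action is timely.

TIMELY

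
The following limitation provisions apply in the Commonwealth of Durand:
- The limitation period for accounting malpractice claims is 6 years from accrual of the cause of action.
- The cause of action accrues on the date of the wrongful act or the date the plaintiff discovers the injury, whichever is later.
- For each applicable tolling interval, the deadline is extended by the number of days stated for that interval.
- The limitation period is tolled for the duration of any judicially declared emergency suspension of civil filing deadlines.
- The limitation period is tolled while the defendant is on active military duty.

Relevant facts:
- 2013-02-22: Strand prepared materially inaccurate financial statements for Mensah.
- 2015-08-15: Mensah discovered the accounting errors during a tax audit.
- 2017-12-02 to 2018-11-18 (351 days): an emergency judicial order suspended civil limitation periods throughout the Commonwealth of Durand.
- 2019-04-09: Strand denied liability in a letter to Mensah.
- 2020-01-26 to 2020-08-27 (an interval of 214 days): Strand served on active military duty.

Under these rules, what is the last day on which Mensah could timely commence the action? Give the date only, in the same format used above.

2023-03-03

Because discovery on 2015-08-15 post-dates the 2013-02-22 act, accrual under the later-of rule falls on 2015-08-15.
The untolled deadline — 6 years after 2015-08-15 — is 2021-08-15.
The period was tolled for 351 days by the emergency suspension of filing deadlines (2017-12-02 to 2018-11-18), pushing the deadline to 2022-08-01.
The period was tolled for 214 days by the defendant's active military service (2020-01-26 to 2020-08-27), pushing the deadline to 2023-03-03.
None of the other events listed affects the running of the period under the stated rules.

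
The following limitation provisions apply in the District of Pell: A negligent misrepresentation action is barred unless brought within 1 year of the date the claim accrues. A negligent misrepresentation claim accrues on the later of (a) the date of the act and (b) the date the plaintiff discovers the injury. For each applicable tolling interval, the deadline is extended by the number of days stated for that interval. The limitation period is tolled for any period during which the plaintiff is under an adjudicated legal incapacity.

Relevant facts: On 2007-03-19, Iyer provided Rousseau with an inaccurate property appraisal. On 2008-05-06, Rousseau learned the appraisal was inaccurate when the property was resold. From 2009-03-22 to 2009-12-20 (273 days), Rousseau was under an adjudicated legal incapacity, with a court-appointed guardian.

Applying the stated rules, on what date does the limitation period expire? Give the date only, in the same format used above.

Taking the later of the act (2007-03-19) and discovery (2008-05-06), the claim accrued on 2008-05-06.
Adding the 1 year base period to 2008-05-06 gives a deadline of 2009-05-06, before any tolling.
The period was tolled for 273 days by the plaintiff's legal incapacity (2009-03-22 to 2009-12-20), pushing the deadline to 2010-02-03.

2010-02-03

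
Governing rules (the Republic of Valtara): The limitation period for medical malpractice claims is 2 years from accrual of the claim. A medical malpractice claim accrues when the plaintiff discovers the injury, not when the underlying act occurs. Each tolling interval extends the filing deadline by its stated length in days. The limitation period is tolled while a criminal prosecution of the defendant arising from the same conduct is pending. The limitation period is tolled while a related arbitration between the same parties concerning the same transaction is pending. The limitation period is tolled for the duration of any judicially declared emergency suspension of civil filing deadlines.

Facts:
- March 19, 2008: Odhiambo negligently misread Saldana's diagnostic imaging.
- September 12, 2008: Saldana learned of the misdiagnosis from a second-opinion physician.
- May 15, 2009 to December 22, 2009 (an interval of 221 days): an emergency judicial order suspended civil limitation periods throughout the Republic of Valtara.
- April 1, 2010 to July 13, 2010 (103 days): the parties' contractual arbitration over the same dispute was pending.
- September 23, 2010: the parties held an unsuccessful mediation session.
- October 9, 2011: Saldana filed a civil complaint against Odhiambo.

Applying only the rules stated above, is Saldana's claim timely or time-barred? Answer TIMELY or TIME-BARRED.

TIME-BARRED

Under the discovery rule, the claim accrued on September 12, 2008, when Saldana discovered the injury — not on the March 19, 2008 date of the underlying act.
The untolled deadline — 2 years after September 12, 2008 — is September 12, 2010.
The emergency suspension of filing deadlines from May 15, 2009 to December 22, 2009 tolled the period for 221 days, extending the deadline to April 21, 2011.
Because the pending related arbitration ran from April 1, 2010 to July 13, 2010, the deadline is extended by 103 days to August 2, 2011.
Nothing else in the chronology tolls or restarts the period.
Saldana filed on October 9, 2011, after the August 2, 2011 deadline, so the action is time-barred.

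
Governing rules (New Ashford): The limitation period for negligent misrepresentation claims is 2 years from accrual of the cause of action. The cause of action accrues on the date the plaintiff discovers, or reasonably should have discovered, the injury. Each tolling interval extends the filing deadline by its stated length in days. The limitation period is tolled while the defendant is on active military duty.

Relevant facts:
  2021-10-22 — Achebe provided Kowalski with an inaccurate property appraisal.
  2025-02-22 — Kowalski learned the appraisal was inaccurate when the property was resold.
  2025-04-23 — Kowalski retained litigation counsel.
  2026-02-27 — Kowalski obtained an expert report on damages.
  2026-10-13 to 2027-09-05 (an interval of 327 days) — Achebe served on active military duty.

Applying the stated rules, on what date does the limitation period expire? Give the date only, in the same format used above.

2028-01-15

Accrual is tied to discovery, so the period began on 2025-02-22 rather than on 2021-10-22 when the act occurred.
2 years from 2025-02-22 is 2027-02-22.
The defendant's active military service from 2026-10-13 to 2027-09-05 tolled the period for 327 days, extending the deadline to 2028-01-15.
None of the other events listed affects the running of the period under the stated rules.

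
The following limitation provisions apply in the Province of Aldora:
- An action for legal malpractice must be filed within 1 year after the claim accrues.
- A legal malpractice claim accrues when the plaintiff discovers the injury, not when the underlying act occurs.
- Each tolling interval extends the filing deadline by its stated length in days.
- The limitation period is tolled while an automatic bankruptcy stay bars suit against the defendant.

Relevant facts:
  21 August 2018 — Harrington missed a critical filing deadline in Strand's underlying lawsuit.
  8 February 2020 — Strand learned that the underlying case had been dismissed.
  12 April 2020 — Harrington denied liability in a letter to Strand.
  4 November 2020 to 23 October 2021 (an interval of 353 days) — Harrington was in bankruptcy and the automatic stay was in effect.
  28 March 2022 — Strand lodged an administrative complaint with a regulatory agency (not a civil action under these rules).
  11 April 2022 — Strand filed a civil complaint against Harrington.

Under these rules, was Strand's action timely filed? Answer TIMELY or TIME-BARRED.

TIME-BARRED

Accrual is tied to discovery, so the period began on 8 February 2020 rather than on 21 August 2018 when the act occurred.
The untolled deadline — 1 year after 8 February 2020 — is 8 February 2021.
The automatic bankruptcy stay from 4 November 2020 to 23 October 2021 tolled the period for 353 days, extending the deadline to 27 January 2022.
None of the other events listed affects the running of the period under the stated rules.
Strand filed on 11 April 2022, after the 27 January 2022 deadline, so the action is time-barred.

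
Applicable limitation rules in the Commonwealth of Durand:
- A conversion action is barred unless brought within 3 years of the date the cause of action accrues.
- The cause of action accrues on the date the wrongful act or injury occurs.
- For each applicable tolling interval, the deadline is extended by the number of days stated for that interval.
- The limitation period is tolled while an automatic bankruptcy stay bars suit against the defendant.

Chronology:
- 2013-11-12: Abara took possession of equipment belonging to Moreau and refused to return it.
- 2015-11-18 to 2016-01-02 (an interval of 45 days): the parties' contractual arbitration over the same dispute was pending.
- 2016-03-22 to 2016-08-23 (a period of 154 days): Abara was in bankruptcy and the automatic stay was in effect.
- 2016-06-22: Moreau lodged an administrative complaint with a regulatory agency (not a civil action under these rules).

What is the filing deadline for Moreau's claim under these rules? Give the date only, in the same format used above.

The cause of action accrued on 2013-11-12, the date of the act.
3 years from 2013-11-12 is 2016-11-12.
The period was tolled for 154 days by the automatic bankruptcy stay (2016-03-22 to 2016-08-23), pushing the deadline to 2017-04-15.
The pending related arbitration from 2015-11-18 to 2016-01-02 does not toll the period, because no stated rule makes a pending arbitration a tolling event.
The other events in the timeline have no effect on the limitation period under the stated rules.

2017-04-15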